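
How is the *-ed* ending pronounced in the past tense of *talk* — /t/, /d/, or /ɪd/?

The stem *talk* ends in a voiceless consonant other than /t/.
The -ed suffix is realized as /ɪd/ after /t, d/; as /t/ after other voiceless consonants; and as /d/ after other voiced sounds.
So -ed on *talk* is pronounced /t/.

/t/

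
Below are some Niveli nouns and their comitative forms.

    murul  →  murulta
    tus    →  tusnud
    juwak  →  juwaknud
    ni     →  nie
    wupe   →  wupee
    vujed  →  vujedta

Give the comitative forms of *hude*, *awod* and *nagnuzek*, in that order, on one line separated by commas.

The alternation tracks the final sound of the stem — -nud when the stem ends in a voiceless consonant (*tus*, *juwak*); -ta when the stem ends in a voiced consonant (*murul*, *vujed*); -e when the stem ends in a vowel (*ni*, *wupe*).
*hude* — final sound /e/ (a vowel) → -e → *hudee*.
*awod*: final sound = /d/, a voiced consonant → -ta → *awodta*.
*nagnuzek* — final sound /k/ (a voiceless consonant) → -nud → *nagnuzeknud*.

hudee, awodta, nagnuzeknud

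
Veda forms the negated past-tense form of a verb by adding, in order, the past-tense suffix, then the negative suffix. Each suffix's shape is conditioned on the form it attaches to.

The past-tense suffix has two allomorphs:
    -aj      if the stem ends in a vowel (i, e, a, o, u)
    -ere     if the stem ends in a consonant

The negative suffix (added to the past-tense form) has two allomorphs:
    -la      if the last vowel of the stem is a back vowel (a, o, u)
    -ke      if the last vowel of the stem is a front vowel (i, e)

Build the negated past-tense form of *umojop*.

umojopereke

Since the final sound of *umojop* is /p/ (a consonant), it takes -ere, giving *umojopere*.
Since the last vowel of the past-tense form *umojopere* is /e/ (a front vowel), it takes -ke, giving *umojopereke*.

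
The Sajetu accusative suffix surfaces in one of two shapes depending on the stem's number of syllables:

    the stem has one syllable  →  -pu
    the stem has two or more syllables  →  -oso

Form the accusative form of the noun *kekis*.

*kekis* (2 syllables) → -oso → *kekisoso*.

kekisoso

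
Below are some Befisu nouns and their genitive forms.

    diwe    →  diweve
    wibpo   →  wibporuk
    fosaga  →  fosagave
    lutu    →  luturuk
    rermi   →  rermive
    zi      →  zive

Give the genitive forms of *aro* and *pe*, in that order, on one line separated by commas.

aroruk, peve

Looking at the last vowel of each stem: -ruk when the last vowel of the stem is a rounded vowel (*wibpo*, *lutu*); -ve when the last vowel of the stem is an unrounded vowel (*diwe*, *fosaga*, *rermi*, *zi*).
*aro* — last vowel /o/ (a rounded vowel) → -ruk → *aroruk*.
Since the last vowel of *pe* is /e/ (an unrounded vowel), it takes -ve, giving *peve*.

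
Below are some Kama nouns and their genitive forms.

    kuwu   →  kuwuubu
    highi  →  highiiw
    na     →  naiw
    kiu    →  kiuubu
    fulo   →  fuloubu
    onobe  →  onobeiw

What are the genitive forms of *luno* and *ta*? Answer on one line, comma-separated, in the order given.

lunoubu, taiw

Looking at the last vowel of each stem: -ubu when the last vowel of the stem is a rounded vowel (*kuwu*, *kiu*, *fulo*); -iw when the last vowel of the stem is an unrounded vowel (*highi*, *na*, *onobe*).
*luno* — last vowel /o/ (a rounded vowel) → -ubu → *lunoubu*.
The last vowel of *ta* is /a/, which is an unrounded vowel, so the suffix is -iw, giving *taiw*.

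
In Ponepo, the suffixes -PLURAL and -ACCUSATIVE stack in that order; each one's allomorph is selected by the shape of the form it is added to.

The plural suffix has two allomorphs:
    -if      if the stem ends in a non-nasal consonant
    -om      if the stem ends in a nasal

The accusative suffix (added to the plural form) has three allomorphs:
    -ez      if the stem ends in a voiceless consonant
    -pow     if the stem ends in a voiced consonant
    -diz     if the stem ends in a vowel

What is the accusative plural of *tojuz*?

Since the final consonant of *tojuz* is /z/ (non-nasal), it takes -if, giving *tojuzif*.
The final sound of the plural form *tojuzif* is /f/, which is a voiceless consonant, so the accusative suffix is -ez, giving *tojuzifez*.

tojuzifez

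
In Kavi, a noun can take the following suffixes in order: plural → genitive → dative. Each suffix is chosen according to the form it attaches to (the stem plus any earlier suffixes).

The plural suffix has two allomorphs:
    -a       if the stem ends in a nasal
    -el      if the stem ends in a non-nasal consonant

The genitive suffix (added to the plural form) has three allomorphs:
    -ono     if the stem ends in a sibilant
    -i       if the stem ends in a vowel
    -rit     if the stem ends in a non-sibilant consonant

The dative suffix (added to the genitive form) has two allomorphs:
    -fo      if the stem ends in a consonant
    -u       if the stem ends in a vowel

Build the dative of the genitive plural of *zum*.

zumaiu

*zum* — final consonant /m/ (a nasal) → -a → *zuma*.
The plural form *zuma*: final sound = /a/, a vowel → -i → *zumai*.
The genitive form *zumai*: final sound = /i/, a vowel → -u → *zumaiu*.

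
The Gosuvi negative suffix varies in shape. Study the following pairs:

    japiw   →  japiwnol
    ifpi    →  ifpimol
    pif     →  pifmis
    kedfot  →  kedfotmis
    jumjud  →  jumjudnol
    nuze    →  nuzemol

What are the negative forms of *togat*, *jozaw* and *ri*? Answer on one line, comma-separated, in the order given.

The pattern is voicing of the final sound: -mis when the stem ends in a voiceless consonant (*pif*, *kedfot*); -nol when the stem ends in a voiced consonant (*japiw*, *jumjud*); -mol when the stem ends in a vowel (*ifpi*, *nuze*).
*togat* — final sound /t/ (a voiceless consonant) → -mis → *togatmis*.
Since the final sound of *jozaw* is /w/ (a voiced consonant), it takes -nol, giving *jozawnol*.
Since the final sound of *ri* is /i/ (a vowel), it takes -mol, giving *rimol*.

togatmis, jozawnol, rimol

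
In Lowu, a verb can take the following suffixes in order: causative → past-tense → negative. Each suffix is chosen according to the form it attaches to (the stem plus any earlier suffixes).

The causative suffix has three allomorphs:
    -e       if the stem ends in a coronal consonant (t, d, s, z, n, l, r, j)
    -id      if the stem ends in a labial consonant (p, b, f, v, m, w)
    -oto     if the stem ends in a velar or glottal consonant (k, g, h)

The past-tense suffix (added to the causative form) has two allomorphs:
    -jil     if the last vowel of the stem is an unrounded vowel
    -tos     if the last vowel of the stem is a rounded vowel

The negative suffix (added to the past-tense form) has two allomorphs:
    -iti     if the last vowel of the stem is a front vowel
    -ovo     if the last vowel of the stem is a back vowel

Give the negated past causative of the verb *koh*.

Since the final consonant of *koh* is /h/ (velar/glottal), it takes -oto, giving *kohoto*.
The causative form *kohoto*: last vowel = /o/, a rounded vowel → -tos → *kohototos*.
The past-tense form *kohototos* — last vowel /o/ (a back vowel) → -ovo → *kohototosovo*.

kohototosovo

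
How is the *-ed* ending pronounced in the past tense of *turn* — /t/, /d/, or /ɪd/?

/d/

The stem *turn* ends in a voiced sound other than /d/.
The -ed suffix is realized as /ɪd/ after /t, d/; as /t/ after other voiceless consonants; and as /d/ after other voiced sounds.
So -ed on *turn* is pronounced /d/.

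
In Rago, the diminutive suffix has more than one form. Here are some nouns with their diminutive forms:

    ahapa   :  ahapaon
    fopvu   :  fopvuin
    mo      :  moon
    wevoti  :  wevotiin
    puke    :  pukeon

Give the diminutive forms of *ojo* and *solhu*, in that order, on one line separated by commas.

ojoon, solhuin

The alternation tracks the last vowel of the stem — -in when the last vowel of the stem is a high vowel (*fopvu*, *wevoti*); -on when the last vowel of the stem is a non-high vowel (*ahapa*, *mo*, *puke*).
The last vowel of *ojo* is /o/, which is a non-high vowel, so the suffix is -on, giving *ojoon*.
The last vowel of *solhu* is /u/, which is a high vowel, so the suffix is -in, giving *solhuin*.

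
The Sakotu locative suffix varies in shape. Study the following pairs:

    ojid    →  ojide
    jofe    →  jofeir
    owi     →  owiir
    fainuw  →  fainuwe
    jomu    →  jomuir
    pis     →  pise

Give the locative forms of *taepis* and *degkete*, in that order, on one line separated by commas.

taepise, degketeir

Looking at the final sound of each stem: -e when the stem ends in a consonant (*ojid*, *fainuw*, *pis*); -ir when the stem ends in a vowel (*jofe*, *owi*, *jomu*).
The final sound of *taepis* is /s/, which is a consonant, so the suffix is -e, giving *taepise*.
*degkete*: final sound = /e/, a vowel → -ir → *degketeir*.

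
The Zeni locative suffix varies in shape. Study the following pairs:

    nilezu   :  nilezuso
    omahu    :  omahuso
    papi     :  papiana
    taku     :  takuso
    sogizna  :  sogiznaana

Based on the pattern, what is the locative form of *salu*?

Looking at the last vowel of each stem: -so when the last vowel of the stem is a rounded vowel (*nilezu*, *omahu*, *taku*); -ana when the last vowel of the stem is an unrounded vowel (*papi*, *sogizna*).
Since the last vowel of *salu* is /u/ (a rounded vowel), it takes -so, giving *saluso*.

saluso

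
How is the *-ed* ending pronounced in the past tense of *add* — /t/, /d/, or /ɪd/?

/ɪd/

The stem *add* ends in /t/ or /d/.
The -ed suffix is realized as /ɪd/ after /t, d/; as /t/ after other voiceless consonants; and as /d/ after other voiced sounds.
So -ed on *add* is pronounced /ɪd/.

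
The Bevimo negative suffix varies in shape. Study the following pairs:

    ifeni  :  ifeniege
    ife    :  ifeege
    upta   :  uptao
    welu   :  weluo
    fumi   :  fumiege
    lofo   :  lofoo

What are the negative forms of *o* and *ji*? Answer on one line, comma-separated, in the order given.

oo, jiege

The alternation tracks the last vowel of the stem — -ege when the last vowel of the stem is a front vowel (*ifeni*, *ife*, *fumi*); -o when the last vowel of the stem is a back vowel (*upta*, *welu*, *lofo*).
*o* — last vowel /o/ (a back vowel) → -o → *oo*.
Since the last vowel of *ji* is /i/ (a front vowel), it takes -ege, giving *jiege*.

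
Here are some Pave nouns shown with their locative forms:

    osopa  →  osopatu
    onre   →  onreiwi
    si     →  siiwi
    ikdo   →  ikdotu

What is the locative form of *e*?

The pattern is front/back vowel harmony: -iwi when the last vowel of the stem is a front vowel (*onre*, *si*); -tu when the last vowel of the stem is a back vowel (*osopa*, *ikdo*).
The last vowel of *e* is /e/, which is a front vowel, so the suffix is -iwi, giving *eiwi*.

eiwi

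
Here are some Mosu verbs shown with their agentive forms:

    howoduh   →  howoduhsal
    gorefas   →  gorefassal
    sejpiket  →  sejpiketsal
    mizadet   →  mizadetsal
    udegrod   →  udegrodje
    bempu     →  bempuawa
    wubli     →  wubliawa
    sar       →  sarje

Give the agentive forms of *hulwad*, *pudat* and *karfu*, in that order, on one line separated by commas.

hulwadje, pudatsal, karfuawa

Looking at the final sound of each stem: -sal when the stem ends in a voiceless consonant (*howoduh*, *gorefas*, *sejpiket*, *mizadet*); -je when the stem ends in a voiced consonant (*udegrod*, *sar*); -awa when the stem ends in a vowel (*bempu*, *wubli*).
The final sound of *hulwad* is /d/, which is a voiced consonant, so the suffix is -je, giving *hulwadje*.
*pudat*: final sound = /t/, a voiceless consonant → -sal → *pudatsal*.
*karfu* — final sound /u/ (a vowel) → -awa → *karfuawa*.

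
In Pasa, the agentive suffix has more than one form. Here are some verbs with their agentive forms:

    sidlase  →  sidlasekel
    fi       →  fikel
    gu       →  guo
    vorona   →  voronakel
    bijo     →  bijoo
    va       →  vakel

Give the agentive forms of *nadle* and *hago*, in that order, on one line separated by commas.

The pattern is rounding harmony: -o when the last vowel of the stem is a rounded vowel (*gu*, *bijo*); -kel when the last vowel of the stem is an unrounded vowel (*sidlase*, *fi*, *vorona*, *va*).
*nadle* — last vowel /e/ (an unrounded vowel) → -kel → *nadlekel*.
*hago*: last vowel = /o/, a rounded vowel → -o → *hagoo*.

nadlekel, hagoo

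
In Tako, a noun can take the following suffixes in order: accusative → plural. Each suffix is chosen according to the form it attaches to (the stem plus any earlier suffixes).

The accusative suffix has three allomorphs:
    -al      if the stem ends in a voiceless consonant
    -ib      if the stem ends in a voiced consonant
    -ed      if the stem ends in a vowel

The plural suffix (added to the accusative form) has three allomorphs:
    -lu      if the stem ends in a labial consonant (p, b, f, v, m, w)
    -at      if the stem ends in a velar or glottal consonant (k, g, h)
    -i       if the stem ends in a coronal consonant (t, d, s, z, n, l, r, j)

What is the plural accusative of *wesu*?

*wesu*: final sound = /u/, a vowel → -ed → *wesued*.
The final consonant of the accusative form *wesued* is /d/, which is coronal, so the plural suffix is -i, giving *wesuedi*.

wesuedi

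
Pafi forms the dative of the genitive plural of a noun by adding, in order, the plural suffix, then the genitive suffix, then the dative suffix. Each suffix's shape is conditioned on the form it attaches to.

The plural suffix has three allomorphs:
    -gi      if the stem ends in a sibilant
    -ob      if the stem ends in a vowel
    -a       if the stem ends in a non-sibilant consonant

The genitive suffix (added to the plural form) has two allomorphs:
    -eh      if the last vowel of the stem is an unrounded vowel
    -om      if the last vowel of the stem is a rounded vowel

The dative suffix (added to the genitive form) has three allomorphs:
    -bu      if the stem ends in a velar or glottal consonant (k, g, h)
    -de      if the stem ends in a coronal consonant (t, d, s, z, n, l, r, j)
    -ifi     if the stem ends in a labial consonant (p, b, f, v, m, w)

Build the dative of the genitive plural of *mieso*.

miesoobomifi

The final sound of *mieso* is /o/, which is a vowel, so the plural suffix is -ob, giving *miesoob*.
The plural form *miesoob* — last vowel /o/ (a rounded vowel) → -om → *miesoobom*.
Since the final consonant of the genitive form *miesoobom* is /m/ (labial), it takes -ifi, giving *miesoobomifi*.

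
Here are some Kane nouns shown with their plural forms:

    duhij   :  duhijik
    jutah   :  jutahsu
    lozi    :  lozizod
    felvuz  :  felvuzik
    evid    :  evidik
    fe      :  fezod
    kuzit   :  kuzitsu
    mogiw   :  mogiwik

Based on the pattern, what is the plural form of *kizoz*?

kizozik

Looking at the final sound of each stem: -su when the stem ends in a voiceless consonant (*jutah*, *kuzit*); -ik when the stem ends in a voiced consonant (*duhij*, *felvuz*, *evid*, *mogiw*); -zod when the stem ends in a vowel (*lozi*, *fe*).
*kizoz*: final sound = /z/, a voiced consonant → -ik → *kizozik*.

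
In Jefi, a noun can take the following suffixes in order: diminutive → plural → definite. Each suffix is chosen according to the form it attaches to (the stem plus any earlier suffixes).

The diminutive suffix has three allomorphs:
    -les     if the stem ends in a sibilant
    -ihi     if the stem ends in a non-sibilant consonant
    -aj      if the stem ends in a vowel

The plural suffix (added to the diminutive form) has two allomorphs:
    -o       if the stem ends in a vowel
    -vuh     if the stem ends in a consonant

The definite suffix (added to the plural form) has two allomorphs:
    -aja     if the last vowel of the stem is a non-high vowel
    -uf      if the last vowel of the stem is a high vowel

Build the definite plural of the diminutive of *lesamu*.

The final sound of *lesamu* is /u/, which is a vowel, so the diminutive suffix is -aj, giving *lesamuaj*.
The diminutive form *lesamuaj*: final sound = /j/, a consonant → -vuh → *lesamuajvuh*.
Since the last vowel of the plural form *lesamuajvuh* is /u/ (a high vowel), it takes -uf, giving *lesamuajvuhuf*.

lesamuajvuhuf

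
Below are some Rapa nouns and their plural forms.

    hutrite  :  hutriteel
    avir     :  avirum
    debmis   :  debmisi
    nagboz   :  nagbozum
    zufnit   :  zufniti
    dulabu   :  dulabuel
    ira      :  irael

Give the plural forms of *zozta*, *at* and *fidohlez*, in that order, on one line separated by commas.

The pattern is voicing of the final sound: -i when the stem ends in a voiceless consonant (*debmis*, *zufnit*); -um when the stem ends in a voiced consonant (*avir*, *nagboz*); -el when the stem ends in a vowel (*hutrite*, *dulabu*, *ira*).
Since the final sound of *zozta* is /a/ (a vowel), it takes -el, giving *zoztael*.
*at*: final sound = /t/, a voiceless consonant → -i → *ati*.
*fidohlez*: final sound = /z/, a voiced consonant → -um → *fidohlezum*.

zoztael, ati, fidohlezum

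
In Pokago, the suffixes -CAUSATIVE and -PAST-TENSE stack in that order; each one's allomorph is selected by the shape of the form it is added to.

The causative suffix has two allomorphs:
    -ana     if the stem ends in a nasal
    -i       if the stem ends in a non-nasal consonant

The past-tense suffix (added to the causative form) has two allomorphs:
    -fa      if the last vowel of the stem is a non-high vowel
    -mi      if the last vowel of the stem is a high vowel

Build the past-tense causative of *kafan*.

*kafan*: final consonant = /n/, a nasal → -ana → *kafanana*.
The last vowel of the causative form *kafanana* is /a/, which is a non-high vowel, so the past-tense suffix is -fa, giving *kafananafa*.

kafananafa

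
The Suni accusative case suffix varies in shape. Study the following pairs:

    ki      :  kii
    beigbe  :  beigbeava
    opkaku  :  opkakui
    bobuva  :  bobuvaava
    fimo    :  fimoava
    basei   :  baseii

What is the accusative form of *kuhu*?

kuhui

The alternation tracks the last vowel of the stem — -i when the last vowel of the stem is a high vowel (*ki*, *opkaku*, *basei*); -ava when the last vowel of the stem is a non-high vowel (*beigbe*, *bobuva*, *fimo*).
The last vowel of *kuhu* is /u/, which is a high vowel, so the suffix is -i, giving *kuhui*.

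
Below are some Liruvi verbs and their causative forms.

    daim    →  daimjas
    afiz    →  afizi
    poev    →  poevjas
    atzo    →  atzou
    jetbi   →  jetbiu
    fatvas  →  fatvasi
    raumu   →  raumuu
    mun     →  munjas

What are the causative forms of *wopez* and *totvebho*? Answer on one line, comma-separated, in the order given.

wopezi, totvebhou

The alternation tracks the final sound of the stem — -i when the stem ends in a sibilant (*afiz*, *fatvas*); -jas when the stem ends in a non-sibilant consonant (*daim*, *poev*, *mun*); -u when the stem ends in a vowel (*atzo*, *jetbi*, *raumu*).
*wopez*: final sound = /z/, a sibilant → -i → *wopezi*.
*totvebho*: final sound = /o/, a vowel → -u → *totvebhou*.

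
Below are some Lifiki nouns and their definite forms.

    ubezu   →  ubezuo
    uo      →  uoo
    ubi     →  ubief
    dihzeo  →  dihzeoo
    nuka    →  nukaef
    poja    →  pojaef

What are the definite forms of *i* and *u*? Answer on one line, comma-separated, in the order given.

ief, uo

The pattern is rounding harmony: -o when the last vowel of the stem is a rounded vowel (*ubezu*, *uo*, *dihzeo*); -ef when the last vowel of the stem is an unrounded vowel (*ubi*, *nuka*, *poja*).
Since the last vowel of *i* is /i/ (an unrounded vowel), it takes -ef, giving *ief*.
*u*: last vowel = /u/, a rounded vowel → -o → *uo*.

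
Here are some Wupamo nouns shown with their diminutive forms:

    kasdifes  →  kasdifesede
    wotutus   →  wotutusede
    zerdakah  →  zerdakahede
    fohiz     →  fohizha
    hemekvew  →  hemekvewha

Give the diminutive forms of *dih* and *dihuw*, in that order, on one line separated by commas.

The pattern is voicing of the final consonant: -ede when the stem ends in a voiceless consonant (*kasdifes*, *wotutus*, *zerdakah*); -ha when the stem ends in a voiced consonant (*fohiz*, *hemekvew*).
The final consonant of *dih* is /h/, which is voiceless, so the suffix is -ede, giving *dihede*.
The final consonant of *dihuw* is /w/, which is voiced, so the suffix is -ha, giving *dihuwha*.

dihede, dihuwha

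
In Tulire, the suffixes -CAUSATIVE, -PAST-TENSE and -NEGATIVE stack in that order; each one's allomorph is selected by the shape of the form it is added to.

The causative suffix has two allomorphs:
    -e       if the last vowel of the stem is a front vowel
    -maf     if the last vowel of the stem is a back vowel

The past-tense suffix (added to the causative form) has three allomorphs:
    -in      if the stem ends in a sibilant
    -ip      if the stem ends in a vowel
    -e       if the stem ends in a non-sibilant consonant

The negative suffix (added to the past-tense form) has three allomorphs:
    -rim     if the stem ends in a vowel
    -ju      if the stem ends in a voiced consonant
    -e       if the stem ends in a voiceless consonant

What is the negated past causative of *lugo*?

lugomaferim

*lugo* — last vowel /o/ (a back vowel) → -maf → *lugomaf*.
The causative form *lugomaf*: final sound = /f/, a non-sibilant consonant → -e → *lugomafe*.
The past-tense form *lugomafe*: final sound = /e/, a vowel → -rim → *lugomaferim*.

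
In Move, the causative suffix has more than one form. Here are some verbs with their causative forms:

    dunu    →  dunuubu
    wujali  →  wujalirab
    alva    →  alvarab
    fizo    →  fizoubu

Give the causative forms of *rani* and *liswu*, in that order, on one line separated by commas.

ranirab, liswuubu

The pattern is rounding harmony: -ubu when the last vowel of the stem is a rounded vowel (*dunu*, *fizo*); -rab when the last vowel of the stem is an unrounded vowel (*wujali*, *alva*).
Since the last vowel of *rani* is /i/ (an unrounded vowel), it takes -rab, giving *ranirab*.
Since the last vowel of *liswu* is /u/ (a rounded vowel), it takes -ubu, giving *liswuubu*.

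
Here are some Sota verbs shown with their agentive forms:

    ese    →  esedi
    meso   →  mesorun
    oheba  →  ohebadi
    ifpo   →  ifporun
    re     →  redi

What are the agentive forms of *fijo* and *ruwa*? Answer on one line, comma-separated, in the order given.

fijorun, ruwadi

Looking at the last vowel of each stem: -run when the last vowel of the stem is a rounded vowel (*meso*, *ifpo*); -di when the last vowel of the stem is an unrounded vowel (*ese*, *oheba*, *re*).
Since the last vowel of *fijo* is /o/ (a rounded vowel), it takes -run, giving *fijorun*.
*ruwa*: last vowel = /a/, an unrounded vowel → -di → *ruwadi*.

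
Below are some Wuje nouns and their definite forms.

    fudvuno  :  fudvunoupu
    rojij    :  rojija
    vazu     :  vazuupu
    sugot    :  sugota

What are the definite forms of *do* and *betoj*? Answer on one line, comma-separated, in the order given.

The alternation tracks the final sound of the stem — -a when the stem ends in a consonant (*rojij*, *sugot*); -upu when the stem ends in a vowel (*fudvuno*, *vazu*).
Since the final sound of *do* is /o/ (a vowel), it takes -upu, giving *doupu*.
*betoj*: final sound = /j/, a consonant → -a → *betoja*.

doupu, betoja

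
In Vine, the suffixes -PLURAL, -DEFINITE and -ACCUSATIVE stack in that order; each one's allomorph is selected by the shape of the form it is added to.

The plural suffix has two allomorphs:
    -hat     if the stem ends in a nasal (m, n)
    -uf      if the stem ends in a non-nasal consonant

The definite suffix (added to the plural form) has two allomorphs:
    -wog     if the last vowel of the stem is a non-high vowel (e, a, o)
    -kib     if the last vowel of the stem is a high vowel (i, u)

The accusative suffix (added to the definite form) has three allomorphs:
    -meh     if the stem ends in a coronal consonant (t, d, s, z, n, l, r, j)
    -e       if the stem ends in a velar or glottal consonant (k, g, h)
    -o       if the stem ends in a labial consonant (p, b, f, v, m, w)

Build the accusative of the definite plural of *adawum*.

adawumhatwoge

*adawum* — final consonant /m/ (a nasal) → -hat → *adawumhat*.
The plural form *adawumhat* — last vowel /a/ (a non-high vowel) → -wog → *adawumhatwog*.
Since the final consonant of the definite form *adawumhatwog* is /g/ (velar/glottal), it takes -e, giving *adawumhatwoge*.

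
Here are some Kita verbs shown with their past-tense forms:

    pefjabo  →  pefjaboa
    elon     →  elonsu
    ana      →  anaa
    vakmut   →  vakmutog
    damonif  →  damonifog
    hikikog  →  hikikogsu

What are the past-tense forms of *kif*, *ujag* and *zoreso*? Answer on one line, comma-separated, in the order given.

kifog, ujagsu, zoresoa

The pattern is voicing of the final sound: -og when the stem ends in a voiceless consonant (*vakmut*, *damonif*); -su when the stem ends in a voiced consonant (*elon*, *hikikog*); -a when the stem ends in a vowel (*pefjabo*, *ana*).
The final sound of *kif* is /f/, which is a voiceless consonant, so the suffix is -og, giving *kifog*.
The final sound of *ujag* is /g/, which is a voiced consonant, so the suffix is -su, giving *ujagsu*.
*zoreso*: final sound = /o/, a vowel → -a → *zoresoa*.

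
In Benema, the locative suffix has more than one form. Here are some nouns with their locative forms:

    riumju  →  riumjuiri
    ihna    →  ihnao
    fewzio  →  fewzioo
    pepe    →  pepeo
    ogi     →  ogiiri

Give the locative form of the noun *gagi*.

The suffix is conditioned by the last vowel: -iri when the last vowel of the stem is a high vowel (*riumju*, *ogi*); -o when the last vowel of the stem is a non-high vowel (*ihna*, *fewzio*, *pepe*).
Since the last vowel of *gagi* is /i/ (a high vowel), it takes -iri, giving *gagiiri*.

gagiiri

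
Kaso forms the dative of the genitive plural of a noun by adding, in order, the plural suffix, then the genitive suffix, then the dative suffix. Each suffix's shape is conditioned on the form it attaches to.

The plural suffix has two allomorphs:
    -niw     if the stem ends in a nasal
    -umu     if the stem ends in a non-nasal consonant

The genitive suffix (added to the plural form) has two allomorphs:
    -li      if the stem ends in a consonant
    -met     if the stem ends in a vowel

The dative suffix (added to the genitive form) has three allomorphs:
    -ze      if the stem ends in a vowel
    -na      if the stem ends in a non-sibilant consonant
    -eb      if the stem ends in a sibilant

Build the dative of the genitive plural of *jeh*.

*jeh*: final consonant = /h/, non-nasal → -umu → *jehumu*.
The plural form *jehumu*: final sound = /u/, a vowel → -met → *jehumumet*.
The final sound of the genitive form *jehumumet* is /t/, which is a non-sibilant consonant, so the dative suffix is -na, giving *jehumumetna*.

jehumumetna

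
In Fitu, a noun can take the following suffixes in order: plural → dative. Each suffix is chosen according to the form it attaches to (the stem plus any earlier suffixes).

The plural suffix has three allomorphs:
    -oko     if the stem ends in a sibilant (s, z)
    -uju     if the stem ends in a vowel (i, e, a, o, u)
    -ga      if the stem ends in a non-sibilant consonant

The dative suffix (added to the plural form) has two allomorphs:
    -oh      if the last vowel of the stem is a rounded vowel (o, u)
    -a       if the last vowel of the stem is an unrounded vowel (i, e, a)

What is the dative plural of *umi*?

umiujuoh

Since the final sound of *umi* is /i/ (a vowel), it takes -uju, giving *umiuju*.
The plural form *umiuju*: last vowel = /u/, a rounded vowel → -oh → *umiujuoh*.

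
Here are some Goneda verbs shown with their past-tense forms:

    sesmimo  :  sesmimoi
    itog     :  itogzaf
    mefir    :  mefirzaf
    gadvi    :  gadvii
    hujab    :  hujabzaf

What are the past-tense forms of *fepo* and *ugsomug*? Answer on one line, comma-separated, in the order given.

fepoi, ugsomugzaf

Looking at the final sound of each stem: -zaf when the stem ends in a consonant (*itog*, *mefir*, *hujab*); -i when the stem ends in a vowel (*sesmimo*, *gadvi*).
The final sound of *fepo* is /o/, which is a vowel, so the suffix is -i, giving *fepoi*.
Since the final sound of *ugsomug* is /g/ (a consonant), it takes -zaf, giving *ugsomugzaf*.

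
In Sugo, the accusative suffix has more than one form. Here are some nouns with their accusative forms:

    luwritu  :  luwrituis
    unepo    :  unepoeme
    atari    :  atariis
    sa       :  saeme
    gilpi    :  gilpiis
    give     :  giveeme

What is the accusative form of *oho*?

The pattern is height harmony: -is when the last vowel of the stem is a high vowel (*luwritu*, *atari*, *gilpi*); -eme when the last vowel of the stem is a non-high vowel (*unepo*, *sa*, *give*).
The last vowel of *oho* is /o/, which is a non-high vowel, so the suffix is -eme, giving *ohoeme*.

ohoeme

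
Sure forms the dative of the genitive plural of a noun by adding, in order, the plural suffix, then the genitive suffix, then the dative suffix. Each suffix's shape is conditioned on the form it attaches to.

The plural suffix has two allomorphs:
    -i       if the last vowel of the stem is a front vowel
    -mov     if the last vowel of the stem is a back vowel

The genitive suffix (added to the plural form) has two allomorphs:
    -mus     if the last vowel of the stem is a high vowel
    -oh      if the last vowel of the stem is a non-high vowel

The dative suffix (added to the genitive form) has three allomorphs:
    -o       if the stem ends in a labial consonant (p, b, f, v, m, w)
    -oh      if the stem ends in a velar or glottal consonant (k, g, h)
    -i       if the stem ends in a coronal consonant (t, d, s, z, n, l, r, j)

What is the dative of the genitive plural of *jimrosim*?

jimrosimimusi

*jimrosim*: last vowel = /i/, a front vowel → -i → *jimrosimi*.
Since the last vowel of the plural form *jimrosimi* is /i/ (a high vowel), it takes -mus, giving *jimrosimimus*.
The genitive form *jimrosimimus* — final consonant /s/ (coronal) → -i → *jimrosimimusi*.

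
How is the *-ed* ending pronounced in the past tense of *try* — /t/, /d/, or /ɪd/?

The stem *try* ends in a voiced sound other than /d/.
The -ed suffix is realized as /ɪd/ after /t, d/; as /t/ after other voiceless consonants; and as /d/ after other voiced sounds.
So -ed on *try* is pronounced /d/.

/d/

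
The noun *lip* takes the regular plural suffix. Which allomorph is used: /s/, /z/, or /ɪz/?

The stem *lip* ends in a voiceless non-sibilant consonant.
The plural suffix surfaces as /ɪz/ after sibilants, /s/ after other voiceless consonants, and /z/ after other voiced sounds.
So the plural -s on *lip* is pronounced /s/.

/s/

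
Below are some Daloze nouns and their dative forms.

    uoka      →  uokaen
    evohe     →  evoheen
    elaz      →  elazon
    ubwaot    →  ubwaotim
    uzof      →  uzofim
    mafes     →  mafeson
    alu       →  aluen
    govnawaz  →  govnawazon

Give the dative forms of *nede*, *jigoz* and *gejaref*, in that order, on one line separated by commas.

nedeen, jigozon, gejarefim

The pattern is sibilance of the final sound: -on when the stem ends in a sibilant (*elaz*, *mafes*, *govnawaz*); -im when the stem ends in a non-sibilant consonant (*ubwaot*, *uzof*); -en when the stem ends in a vowel (*uoka*, *evohe*, *alu*).
Since the final sound of *nede* is /e/ (a vowel), it takes -en, giving *nedeen*.
*jigoz* — final sound /z/ (a sibilant) → -on → *jigozon*.
*gejaref*: final sound = /f/, a non-sibilant consonant → -im → *gejarefim*.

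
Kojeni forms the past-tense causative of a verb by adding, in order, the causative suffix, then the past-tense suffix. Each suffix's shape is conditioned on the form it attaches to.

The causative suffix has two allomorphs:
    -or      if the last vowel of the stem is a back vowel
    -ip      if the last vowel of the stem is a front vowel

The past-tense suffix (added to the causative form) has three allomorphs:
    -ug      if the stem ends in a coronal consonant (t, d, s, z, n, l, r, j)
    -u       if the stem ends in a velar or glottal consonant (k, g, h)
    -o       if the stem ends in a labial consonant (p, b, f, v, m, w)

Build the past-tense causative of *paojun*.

paojunorug

The last vowel of *paojun* is /u/, which is a back vowel, so the causative suffix is -or, giving *paojunor*.
The causative form *paojunor* — final consonant /r/ (coronal) → -ug → *paojunorug*.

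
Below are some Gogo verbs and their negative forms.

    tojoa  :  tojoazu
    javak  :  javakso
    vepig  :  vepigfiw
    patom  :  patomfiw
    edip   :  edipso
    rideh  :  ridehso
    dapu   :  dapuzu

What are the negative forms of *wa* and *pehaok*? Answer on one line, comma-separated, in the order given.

wazu, pehaokso

The pattern is voicing of the final sound: -so when the stem ends in a voiceless consonant (*javak*, *edip*, *rideh*); -fiw when the stem ends in a voiced consonant (*vepig*, *patom*); -zu when the stem ends in a vowel (*tojoa*, *dapu*).
The final sound of *wa* is /a/, which is a vowel, so the suffix is -zu, giving *wazu*.
The final sound of *pehaok* is /k/, which is a voiceless consonant, so the suffix is -so, giving *pehaokso*.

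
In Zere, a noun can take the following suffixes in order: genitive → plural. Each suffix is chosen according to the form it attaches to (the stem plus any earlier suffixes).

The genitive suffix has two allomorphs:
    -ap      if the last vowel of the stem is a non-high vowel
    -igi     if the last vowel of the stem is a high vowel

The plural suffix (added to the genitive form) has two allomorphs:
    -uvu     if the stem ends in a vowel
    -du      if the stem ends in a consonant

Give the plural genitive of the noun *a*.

*a*: last vowel = /a/, a non-high vowel → -ap → *aap*.
Since the final sound of the genitive form *aap* is /p/ (a consonant), it takes -du, giving *aapdu*.

aapdu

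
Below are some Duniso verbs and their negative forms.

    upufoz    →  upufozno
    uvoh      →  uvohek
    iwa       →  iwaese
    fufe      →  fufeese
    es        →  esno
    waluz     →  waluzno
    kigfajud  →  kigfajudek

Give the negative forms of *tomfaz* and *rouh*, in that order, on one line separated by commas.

tomfazno, rouhek

The suffix is conditioned by the final sound: -no when the stem ends in a sibilant (*upufoz*, *es*, *waluz*); -ek when the stem ends in a non-sibilant consonant (*uvoh*, *kigfajud*); -ese when the stem ends in a vowel (*iwa*, *fufe*).
*tomfaz*: final sound = /z/, a sibilant → -no → *tomfazno*.
*rouh* — final sound /h/ (a non-sibilant consonant) → -ek → *rouhek*.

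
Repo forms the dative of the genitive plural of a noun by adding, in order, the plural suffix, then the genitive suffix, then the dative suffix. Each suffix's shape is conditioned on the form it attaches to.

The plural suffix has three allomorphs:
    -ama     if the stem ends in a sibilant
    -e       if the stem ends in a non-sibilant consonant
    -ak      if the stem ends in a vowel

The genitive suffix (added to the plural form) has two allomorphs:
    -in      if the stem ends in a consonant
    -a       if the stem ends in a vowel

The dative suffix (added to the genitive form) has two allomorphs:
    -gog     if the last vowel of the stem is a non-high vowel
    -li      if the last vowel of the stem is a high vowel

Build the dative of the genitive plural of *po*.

*po*: final sound = /o/, a vowel → -ak → *poak*.
Since the final sound of the plural form *poak* is /k/ (a consonant), it takes -in, giving *poakin*.
The genitive form *poakin* — last vowel /i/ (a high vowel) → -li → *poakinli*.

poakinli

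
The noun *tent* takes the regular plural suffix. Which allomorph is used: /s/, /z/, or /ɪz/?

The stem *tent* ends in a voiceless non-sibilant consonant.
The plural suffix surfaces as /ɪz/ after sibilants, /s/ after other voiceless consonants, and /z/ after other voiced sounds.
So the plural -s on *tent* is pronounced /s/.

/s/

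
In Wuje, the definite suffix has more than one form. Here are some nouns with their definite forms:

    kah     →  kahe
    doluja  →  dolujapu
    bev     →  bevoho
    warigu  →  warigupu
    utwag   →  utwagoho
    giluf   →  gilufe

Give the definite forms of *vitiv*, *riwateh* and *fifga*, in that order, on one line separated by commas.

The alternation tracks the final sound of the stem — -e when the stem ends in a voiceless consonant (*kah*, *giluf*); -oho when the stem ends in a voiced consonant (*bev*, *utwag*); -pu when the stem ends in a vowel (*doluja*, *warigu*).
*vitiv*: final sound = /v/, a voiced consonant → -oho → *vitivoho*.
The final sound of *riwateh* is /h/, which is a voiceless consonant, so the suffix is -e, giving *riwatehe*.
*fifga* — final sound /a/ (a vowel) → -pu → *fifgapu*.

vitivoho, riwatehe, fifgapu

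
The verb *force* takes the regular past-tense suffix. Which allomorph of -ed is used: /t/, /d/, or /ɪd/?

The stem *force* ends in a voiceless consonant other than /t/.
The -ed suffix is realized as /ɪd/ after /t, d/; as /t/ after other voiceless consonants; and as /d/ after other voiced sounds.
So -ed on *force* is pronounced /t/.

/t/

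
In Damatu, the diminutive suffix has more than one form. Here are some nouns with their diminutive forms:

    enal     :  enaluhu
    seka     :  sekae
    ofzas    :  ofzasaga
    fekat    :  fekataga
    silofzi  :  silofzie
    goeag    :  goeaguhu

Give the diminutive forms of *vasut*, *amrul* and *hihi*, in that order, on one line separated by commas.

vasutaga, amruluhu, hihie

The pattern is voicing of the final sound: -aga when the stem ends in a voiceless consonant (*ofzas*, *fekat*); -uhu when the stem ends in a voiced consonant (*enal*, *goeag*); -e when the stem ends in a vowel (*seka*, *silofzi*).
Since the final sound of *vasut* is /t/ (a voiceless consonant), it takes -aga, giving *vasutaga*.
*amrul* — final sound /l/ (a voiced consonant) → -uhu → *amruluhu*.
Since the final sound of *hihi* is /i/ (a vowel), it takes -e, giving *hihie*.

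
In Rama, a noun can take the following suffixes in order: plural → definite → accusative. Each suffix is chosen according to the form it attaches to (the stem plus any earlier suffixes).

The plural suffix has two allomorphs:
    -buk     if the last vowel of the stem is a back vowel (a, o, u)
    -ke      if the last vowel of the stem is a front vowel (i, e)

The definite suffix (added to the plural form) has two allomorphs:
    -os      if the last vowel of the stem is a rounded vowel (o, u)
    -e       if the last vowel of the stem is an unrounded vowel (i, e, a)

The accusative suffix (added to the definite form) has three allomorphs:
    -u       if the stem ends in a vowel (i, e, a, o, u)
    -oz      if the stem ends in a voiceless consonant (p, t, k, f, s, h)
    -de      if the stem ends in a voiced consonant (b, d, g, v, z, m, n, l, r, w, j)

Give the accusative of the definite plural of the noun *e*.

Since the last vowel of *e* is /e/ (a front vowel), it takes -ke, giving *eke*.
The plural form *eke* — last vowel /e/ (an unrounded vowel) → -e → *ekee*.
The definite form *ekee*: final sound = /e/, a vowel → -u → *ekeeu*.

ekeeu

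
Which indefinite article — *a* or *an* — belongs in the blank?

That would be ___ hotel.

a

The indefinite article is chosen by the initial *sound* of the following word, not its spelling.
*hotel* begins with the sound /h/ (h is pronounced) — a consonant sound.
So the article is *a*: That would be a hotel.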